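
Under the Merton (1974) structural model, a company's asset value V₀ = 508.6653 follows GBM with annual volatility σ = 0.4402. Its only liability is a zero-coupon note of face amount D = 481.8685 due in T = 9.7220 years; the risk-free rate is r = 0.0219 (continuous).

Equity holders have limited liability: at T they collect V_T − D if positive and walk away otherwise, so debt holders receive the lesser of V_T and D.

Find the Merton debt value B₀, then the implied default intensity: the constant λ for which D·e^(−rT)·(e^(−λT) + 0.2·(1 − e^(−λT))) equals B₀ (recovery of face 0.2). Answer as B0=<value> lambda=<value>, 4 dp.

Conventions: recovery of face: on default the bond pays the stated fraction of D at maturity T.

B0=217.5426 lambda=0.0825

Apply the equity-as-call identities (strike 481.8685, horizon 9.7220 years):
d₁ = [ln(V₀/D) + (r + σ²/2)T] / (σ√T)
   = [ln(508.6653/481.8685) + (0.0219 + 0.5·0.4402²)·9.7220] / (0.4402·√9.7220)
   = [0.054119 + 1.154857] / 1.372549 = 0.880825
d₂ = d₁ − σ√T = 0.880825 − 1.372549 = -0.491723
N(d₁) = 0.810794,  N(d₂) = 0.311457,  e^(−rT) = 0.808227
E₀ = V₀·N(d₁) − D·e^(−rT)·N(d₂)
   = 508.6653·0.810794 − 481.8685·0.808227·0.311457 = 291.122702
B₀ = V₀ − E₀ = 508.6653 − 291.122702 = 217.542598
e^(−λT) = (B₀·e^(rT)/D − 0.2)/(1 − 0.2) = (217.5426·1.237276/481.8685 − 0.2)/0.8 = 0.44821988
λ = −ln(0.44821988)/9.7220 = 0.082542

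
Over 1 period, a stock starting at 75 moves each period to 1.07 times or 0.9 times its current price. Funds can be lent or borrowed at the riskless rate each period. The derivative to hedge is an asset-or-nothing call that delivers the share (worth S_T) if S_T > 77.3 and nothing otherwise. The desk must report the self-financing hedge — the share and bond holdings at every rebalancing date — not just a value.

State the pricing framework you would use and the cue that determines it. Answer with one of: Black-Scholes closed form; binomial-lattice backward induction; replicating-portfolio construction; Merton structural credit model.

Key observation: the task asks for the hedge itself — share and bond holdings at every node of the 1-period tree on spot 75 with factors 1.07/0.9 — which is exactly what the replicating-portfolio construction produces.

framework: replicating-portfolio construction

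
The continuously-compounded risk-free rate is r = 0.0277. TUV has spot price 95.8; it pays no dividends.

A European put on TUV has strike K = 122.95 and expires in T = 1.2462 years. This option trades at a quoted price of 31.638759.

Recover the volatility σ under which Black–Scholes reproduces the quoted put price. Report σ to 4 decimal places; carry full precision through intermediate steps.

sigma = 0.3777

At σ = 0.3777 the Black–Scholes value reproduces the quote:
σ√T = 0.3777·√1.2462 = 0.421639
d₁ = (ln(S/K) + (r+σ²/2)T) / (σ√T) = (ln(95.8/122.95) + (0.0277+0.3777²/2)·1.2462) / 0.421639 = (-0.249515 + 0.123409) / 0.421639 = -0.299084
d₂ = d₁ − σ√T = -0.299084 − 0.421639 = -0.720723
e^{−rT} = 0.966069
N(−d₁) = 0.617562,  N(−d₂) = 0.764460
V = K·e^{−rT}·N(−d₂) − S·N(−d₁) = 90.801208 − 59.162449 = 31.638759 (matching the quote); vega is positive throughout, so no other σ reproduces this price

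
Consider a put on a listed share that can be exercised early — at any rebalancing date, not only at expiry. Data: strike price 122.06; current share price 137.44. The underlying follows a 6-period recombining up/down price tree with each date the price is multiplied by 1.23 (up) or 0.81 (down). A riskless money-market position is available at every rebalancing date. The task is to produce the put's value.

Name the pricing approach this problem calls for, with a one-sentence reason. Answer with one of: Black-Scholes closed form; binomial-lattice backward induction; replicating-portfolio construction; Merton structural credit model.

framework: binomial-lattice backward induction

Key observation: an American put (K = 122.06, S₀ = 137.44) on a 6-date tree has no closed form — the optimal stopping decision is embedded and must be resolved recursively from expiry.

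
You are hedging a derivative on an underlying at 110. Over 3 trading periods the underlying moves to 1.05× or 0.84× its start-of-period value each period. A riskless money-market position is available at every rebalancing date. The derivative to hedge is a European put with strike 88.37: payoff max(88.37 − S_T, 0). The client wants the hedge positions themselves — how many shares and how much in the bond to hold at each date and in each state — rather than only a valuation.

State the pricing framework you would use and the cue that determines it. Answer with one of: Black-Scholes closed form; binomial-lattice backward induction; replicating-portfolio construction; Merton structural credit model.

framework: replicating-portfolio construction

Key observation: the mandate to exhibit the hedge at every date and state singles out the replicating-portfolio construction on the 3-period tree with factors 1.05 and 0.84 from 110.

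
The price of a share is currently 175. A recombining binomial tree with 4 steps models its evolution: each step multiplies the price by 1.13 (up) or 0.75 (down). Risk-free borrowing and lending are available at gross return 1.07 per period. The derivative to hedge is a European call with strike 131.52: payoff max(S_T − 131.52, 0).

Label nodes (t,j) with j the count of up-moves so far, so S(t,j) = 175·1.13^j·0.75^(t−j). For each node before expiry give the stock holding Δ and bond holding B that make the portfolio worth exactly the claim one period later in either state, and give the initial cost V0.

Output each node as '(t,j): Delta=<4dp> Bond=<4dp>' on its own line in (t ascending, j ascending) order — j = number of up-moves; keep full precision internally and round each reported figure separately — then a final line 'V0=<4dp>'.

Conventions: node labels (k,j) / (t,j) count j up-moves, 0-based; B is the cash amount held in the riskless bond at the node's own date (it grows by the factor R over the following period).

(0,0): Delta=0.9419 Bond=-89.1825
(1,0): Delta=0.7186 Bond=-66.1058
(1,1): Delta=0.9697 Bond=-100.9227
(2,0): Delta=0.0000 Bond=0.0000
(2,1): Delta=0.8080 Bond=-83.9956
(2,2): Delta=0.9899 Bond=-112.4857
(3,0): Delta=0.0000 Bond=0.0000
(3,1): Delta=0.0000 Bond=0.0000
(3,2): Delta=0.9085 Bond=-106.7269
(3,3): Delta=1.0000 Bond=-122.9159
V0=75.6580

The replicating-portfolio and risk-neutral prices coincide; use p* = (1.07−0.75)/(1.13−0.75) = 0.8421 for the latter.
Terminal payoffs: V(4,0)=0.0000, V(4,1)=0.0000, V(4,2)=0.0000, V(4,3)=57.8602, V(4,4)=153.8129
(3,0): S=73.8281. Δ = (V_up−V_dn)/(S_up−S_dn) = (0.0000−0.0000)/(83.4258−55.3711) = 0.0000. V = [p*·0.0000 + (1−p*)·0.0000]/1.07 = 0.0000. B = V − Δ·S = 0.0000.
(3,1): S=111.2344. Δ = (V_up−V_dn)/(S_up−S_dn) = (0.0000−0.0000)/(125.6948−83.4258) = 0.0000. V = [p*·0.0000 + (1−p*)·0.0000]/1.07 = 0.0000. B = V − Δ·S = 0.0000.
(3,2): S=167.5931. Δ = (V_up−V_dn)/(S_up−S_dn) = (57.8602−0.0000)/(189.3802−125.6948) = 0.9085. V = [p*·57.8602 + (1−p*)·0.0000]/1.07 = 45.5368. B = V − Δ·S = -106.7269.
(3,3): S=252.5070. Δ = (V_up−V_dn)/(S_up−S_dn) = (153.8129−57.8602)/(285.3329−189.3802) = 1.0000. V = [p*·153.8129 + (1−p*)·57.8602]/1.07 = 129.5911. B = V − Δ·S = -122.9159.
(2,0): S=98.4375. Δ = (V_up−V_dn)/(S_up−S_dn) = (0.0000−0.0000)/(111.2344−73.8281) = 0.0000. V = [p*·0.0000 + (1−p*)·0.0000]/1.07 = 0.0000. B = V − Δ·S = 0.0000.
(2,1): S=148.3125. Δ = (V_up−V_dn)/(S_up−S_dn) = (45.5368−0.0000)/(167.5931−111.2344) = 0.8080. V = [p*·45.5368 + (1−p*)·0.0000]/1.07 = 35.8381. B = V − Δ·S = -83.9956.
(2,2): S=223.4575. Δ = (V_up−V_dn)/(S_up−S_dn) = (129.5911−45.5368)/(252.5070−167.5931) = 0.9899. V = [p*·129.5911 + (1−p*)·45.5368]/1.07 = 108.7097. B = V − Δ·S = -112.4857.
(1,0): S=131.2500. Δ = (V_up−V_dn)/(S_up−S_dn) = (35.8381−0.0000)/(148.3125−98.4375) = 0.7186. V = [p*·35.8381 + (1−p*)·0.0000]/1.07 = 28.2051. B = V − Δ·S = -66.1058.
(1,1): S=197.7500. Δ = (V_up−V_dn)/(S_up−S_dn) = (108.7097−35.8381)/(223.4575−148.3125) = 0.9697. V = [p*·108.7097 + (1−p*)·35.8381]/1.07 = 90.8445. B = V − Δ·S = -100.9227.
(0,0): S=175.0000. Δ = (V_up−V_dn)/(S_up−S_dn) = (90.8445−28.2051)/(197.7500−131.2500) = 0.9419. V = [p*·90.8445 + (1−p*)·28.2051]/1.07 = 75.6580. B = V − Δ·S = -89.1825.
As a check, the time-0 holding Δ(0,0)·S0 + B(0,0) comes to 75.6580 — exactly V0.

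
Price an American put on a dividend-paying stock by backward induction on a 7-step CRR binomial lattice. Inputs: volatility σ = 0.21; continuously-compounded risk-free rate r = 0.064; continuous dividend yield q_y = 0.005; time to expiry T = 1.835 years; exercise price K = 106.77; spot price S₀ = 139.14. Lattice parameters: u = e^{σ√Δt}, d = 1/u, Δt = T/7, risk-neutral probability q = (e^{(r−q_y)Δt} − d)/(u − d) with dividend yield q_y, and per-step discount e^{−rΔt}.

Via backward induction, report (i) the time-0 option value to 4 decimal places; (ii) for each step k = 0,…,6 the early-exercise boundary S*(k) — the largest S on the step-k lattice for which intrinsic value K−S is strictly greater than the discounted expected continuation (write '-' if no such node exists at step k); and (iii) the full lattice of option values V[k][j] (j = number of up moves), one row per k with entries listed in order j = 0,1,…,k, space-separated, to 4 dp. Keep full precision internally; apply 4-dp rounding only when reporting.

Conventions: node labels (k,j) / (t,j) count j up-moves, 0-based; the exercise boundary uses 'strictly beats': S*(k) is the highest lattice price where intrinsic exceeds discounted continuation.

price = 1.7020
boundary = - - - - 90.5047 81.2785 90.5047
tree:
1.7020
3.1160 0.5767
5.5769 1.1621 0.1069
9.7015 2.3131 0.2391 0.0000
16.2653 4.5333 0.5350 0.0000 0.0000
25.4915 8.7063 1.1970 0.0000 0.0000 0.0000
33.7771 16.2653 2.6781 0.0000 0.0000 0.0000 0.0000
41.2181 25.4915 5.9919 0.0000 0.0000 0.0000 0.0000 0.0000

params: Δt=0.26214 u=1.11351 d=0.89806 q=0.54549 e^(-rΔt)=0.98336
t_7 payoffs: 41.2181 25.4915 5.9919 0.0000 0.0000 0.0000 0.0000 0.0000
t_6: node(6,0) S=72.9929 payoff=33.7771 vs cont=32.0964 → 33.7771 [stop]  node(6,1) S=90.5047 payoff=16.2653 vs cont=14.6075 → 16.2653 [stop]  node(6,2) S=112.2177 payoff=0.0000 vs cont=2.6781 → 2.6781 [wait]  node(6,3) S=139.1400 payoff=0.0000 vs cont=0.0000 → 0.0000 [wait]  node(6,4) S=172.5212 payoff=0.0000 vs cont=0.0000 → 0.0000 [wait]  node(6,5) S=213.9109 payoff=0.0000 vs cont=0.0000 → 0.0000 [wait]  node(6,6) S=265.2305 payoff=0.0000 vs cont=0.0000 → 0.0000 [wait]  ⇒ S*(6)=90.5047
t_5: node(5,0) S=81.2785 payoff=25.4915 vs cont=23.8216 → 25.4915 [stop]  node(5,1) S=100.7781 payoff=5.9919 vs cont=8.7063 → 8.7063 [wait]  node(5,2) S=124.9559 payoff=0.0000 vs cont=1.1970 → 1.1970 [wait]  node(5,3) S=154.9342 payoff=0.0000 vs cont=0.0000 → 0.0000 [wait]  node(5,4) S=192.1046 payoff=0.0000 vs cont=0.0000 → 0.0000 [wait]  node(5,5) S=238.1926 payoff=0.0000 vs cont=0.0000 → 0.0000 [wait]  ⇒ S*(5)=81.2785
t_4: node(4,0) S=90.5047 payoff=16.2653 vs cont=16.0636 → 16.2653 [stop]  node(4,1) S=112.2177 payoff=0.0000 vs cont=4.5333 → 4.5333 [wait]  node(4,2) S=139.1400 payoff=0.0000 vs cont=0.5350 → 0.5350 [wait]  node(4,3) S=172.5212 payoff=0.0000 vs cont=0.0000 → 0.0000 [wait]  node(4,4) S=213.9109 payoff=0.0000 vs cont=0.0000 → 0.0000 [wait]  ⇒ S*(4)=90.5047
t_3: node(3,0) S=100.7781 payoff=5.9919 vs cont=9.7015 → 9.7015 [wait]  node(3,1) S=124.9559 payoff=0.0000 vs cont=2.3131 → 2.3131 [wait]  node(3,2) S=154.9342 payoff=0.0000 vs cont=0.2391 → 0.2391 [wait]  node(3,3) S=192.1046 payoff=0.0000 vs cont=0.0000 → 0.0000 [wait]  ⇒ S*(3)=-
t_2: node(2,0) S=112.2177 payoff=0.0000 vs cont=5.5769 → 5.5769 [wait]  node(2,1) S=139.1400 payoff=0.0000 vs cont=1.1621 → 1.1621 [wait]  node(2,2) S=172.5212 payoff=0.0000 vs cont=0.1069 → 0.1069 [wait]  ⇒ S*(2)=-
t_1: node(1,0) S=124.9559 payoff=0.0000 vs cont=3.1160 → 3.1160 [wait]  node(1,1) S=154.9342 payoff=0.0000 vs cont=0.5767 → 0.5767 [wait]  ⇒ S*(1)=-
t_0: node(0,0) S=139.1400 payoff=0.0000 vs cont=1.7020 → 1.7020 [wait]  ⇒ S*(0)=-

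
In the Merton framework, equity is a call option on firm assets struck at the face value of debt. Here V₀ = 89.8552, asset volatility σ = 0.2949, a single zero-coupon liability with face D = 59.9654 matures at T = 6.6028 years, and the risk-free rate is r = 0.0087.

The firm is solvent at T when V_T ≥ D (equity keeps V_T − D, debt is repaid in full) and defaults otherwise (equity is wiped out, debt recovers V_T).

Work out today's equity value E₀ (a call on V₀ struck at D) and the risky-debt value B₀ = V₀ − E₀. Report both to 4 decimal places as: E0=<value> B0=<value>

E0=41.8732 B0=47.9820

Work the structural quantities from V₀ = 89.8552 against face 59.9654:
d₁ = [ln(V₀/D) + (r + σ²/2)T] / (σ√T)
   = [ln(89.8552/59.9654) + (0.0087 + 0.5·0.2949²)·6.6028] / (0.2949·√6.6028)
   = [0.404432 + 0.344554] / 0.757773 = 0.988404
d₂ = d₁ − σ√T = 0.988404 − 0.757773 = 0.230632
N(d₁) = 0.838523,  N(d₂) = 0.591200,  e^(−rT) = 0.944174
E₀ = V₀·N(d₁) − D·e^(−rT)·N(d₂)
   = 89.8552·0.838523 − 59.9654·0.944174·0.591200 = 41.873204
B₀ = V₀ − E₀ = 89.8552 − 41.873204 = 47.981996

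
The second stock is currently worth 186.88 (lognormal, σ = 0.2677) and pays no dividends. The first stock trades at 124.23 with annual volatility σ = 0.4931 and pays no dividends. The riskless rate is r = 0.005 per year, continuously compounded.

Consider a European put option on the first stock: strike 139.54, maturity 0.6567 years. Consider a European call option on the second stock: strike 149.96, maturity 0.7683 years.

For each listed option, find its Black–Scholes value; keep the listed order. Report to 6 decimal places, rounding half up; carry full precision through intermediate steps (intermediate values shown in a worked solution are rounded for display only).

[the first stock put K=139.54]
σ√T = 0.4931·√0.6567 = 0.399594
d₁ = (ln(S/K) + (r+σ²/2)T) / (σ√T) = (ln(124.23/139.54) + (0.005+0.4931²/2)·0.6567) / 0.399594 = (-0.116217 + 0.083121) / 0.399594 = -0.082823
d₂ = d₁ − σ√T = -0.082823 − 0.399594 = -0.482417
e^{−rT} = 0.996722
N(−d₁) = 0.533004,  N(−d₂) = 0.685245
price = K·e^{−rT}·N(−d₂) − S·N(−d₁) = 95.305641 − 66.215076 = 29.090565
[the second stock call K=149.96]
σ√T = 0.2677·√0.7683 = 0.234646
d₁ = (ln(S/K) + (r+σ²/2)T) / (σ√T) = (ln(186.88/149.96) + (0.005+0.2677²/2)·0.7683) / 0.234646 = (0.220098 + 0.031371) / 0.234646 = 1.071694
d₂ = d₁ − σ√T = 1.071694 − 0.234646 = 0.837048
e^{−rT} = 0.996166
N(d₁) = 0.858071,  N(d₂) = 0.798717
price = S·N(d₁) − K·e^{−rT}·N(d₂) = 160.356353 − 119.316380 = 41.039973

price(the first stock put K=139.54) = 29.090565
price(the second stock call K=149.96) = 41.039973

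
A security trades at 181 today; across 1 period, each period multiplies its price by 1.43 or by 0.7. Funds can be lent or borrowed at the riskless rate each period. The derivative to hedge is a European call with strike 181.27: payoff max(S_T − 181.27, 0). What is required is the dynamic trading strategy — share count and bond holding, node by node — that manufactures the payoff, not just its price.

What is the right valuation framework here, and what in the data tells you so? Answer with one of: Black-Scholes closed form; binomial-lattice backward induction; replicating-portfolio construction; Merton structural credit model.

framework: replicating-portfolio construction

Key observation: the mandate to exhibit the hedge at every date and state singles out the replicating-portfolio construction on the 1-period tree with factors 1.43 and 0.7 from 181.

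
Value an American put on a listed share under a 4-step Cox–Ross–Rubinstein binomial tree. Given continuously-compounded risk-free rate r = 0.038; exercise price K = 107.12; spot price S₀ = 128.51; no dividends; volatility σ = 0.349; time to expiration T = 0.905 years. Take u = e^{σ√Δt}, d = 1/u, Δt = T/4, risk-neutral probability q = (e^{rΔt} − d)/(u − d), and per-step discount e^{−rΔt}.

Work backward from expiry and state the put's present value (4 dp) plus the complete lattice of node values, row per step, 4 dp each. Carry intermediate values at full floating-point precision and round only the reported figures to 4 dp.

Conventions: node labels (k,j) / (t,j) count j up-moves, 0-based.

price = 6.7444
tree:
6.7444
11.3241 1.9916
18.4942 3.8966 0.0000
29.0197 7.6239 0.0000 0.0000
40.9658 14.9165 0.0000 0.0000 0.0000

Δt=0.22625  u=1.18058  d=0.84704  q=0.48448  discount=0.99144
step 4 (expiry): payoffs max(K−S,0) = 40.9658 14.9165 0.0000 0.0000 0.0000
k=3: (k=3,j=0): S=78.1003, K−S=29.0197, hold=28.1027 ⇒ V=29.0197 exercise | (k=3,j=1): S=108.8534, K−S=0.0000, hold=7.6239 ⇒ V=7.6239 continue | (k=3,j=2): S=151.7161, K−S=0.0000, hold=0.0000 ⇒ V=0.0000 continue | (k=3,j=3): S=211.4567, K−S=0.0000, hold=0.0000 ⇒ V=0.0000 continue
k=2: (k=2,j=0): S=92.2035, K−S=14.9165, hold=18.4942 ⇒ V=18.4942 continue | (k=2,j=1): S=128.5100, K−S=0.0000, hold=3.8966 ⇒ V=3.8966 continue | (k=2,j=2): S=179.1128, K−S=0.0000, hold=0.0000 ⇒ V=0.0000 continue
k=1: (k=1,j=0): S=108.8534, K−S=0.0000, hold=11.3241 ⇒ V=11.3241 continue | (k=1,j=1): S=151.7161, K−S=0.0000, hold=1.9916 ⇒ V=1.9916 continue
k=0: (k=0,j=0): S=128.5100, K−S=0.0000, hold=6.7444 ⇒ V=6.7444 continue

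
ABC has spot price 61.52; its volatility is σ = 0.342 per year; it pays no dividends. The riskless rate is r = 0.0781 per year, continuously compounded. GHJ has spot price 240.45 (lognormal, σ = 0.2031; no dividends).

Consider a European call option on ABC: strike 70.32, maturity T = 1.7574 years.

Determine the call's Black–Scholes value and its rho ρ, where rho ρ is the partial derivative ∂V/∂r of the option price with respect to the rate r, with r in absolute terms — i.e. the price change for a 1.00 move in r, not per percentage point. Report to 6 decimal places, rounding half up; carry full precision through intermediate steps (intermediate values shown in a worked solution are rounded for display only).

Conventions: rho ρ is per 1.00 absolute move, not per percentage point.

price = 11.122694
ρ = 44.534713

σ√T = 0.342·√1.7574 = 0.453379
d₁ = (ln(S/K) + (r+σ²/2)T) / (σ√T) = (ln(61.52/70.32) + (0.0781+0.342²/2)·1.7574) / 0.453379 = (-0.133694 + 0.240029) / 0.453379 = 0.234539
d₂ = d₁ − σ√T = 0.234539 − 0.453379 = -0.218840
e^{−rT} = 0.871750
N(d₁) = 0.592717,  N(d₂) = 0.413388
Call price V = S·N(d₁) − K·e^{−rT}·N(d₂) = 36.463944 − 25.341250 = 11.122694
ρ = K·T·e^{−rT}·N(d₂) = 44.534713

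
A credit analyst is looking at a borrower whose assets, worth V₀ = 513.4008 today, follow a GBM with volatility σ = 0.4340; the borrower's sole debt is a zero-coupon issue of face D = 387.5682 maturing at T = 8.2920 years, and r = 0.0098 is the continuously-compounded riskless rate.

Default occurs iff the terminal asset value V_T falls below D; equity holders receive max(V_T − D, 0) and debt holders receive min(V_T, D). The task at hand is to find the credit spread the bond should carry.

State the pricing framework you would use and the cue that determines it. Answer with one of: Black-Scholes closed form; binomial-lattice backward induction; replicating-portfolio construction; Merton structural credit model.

framework: Merton structural credit model

Key observation: with the firm-asset dynamics (V₀ = 513.4008) and a single zero-coupon liability of face 387.5682 given, debt value, spread, and default probability all derive from the option view of the balance sheet.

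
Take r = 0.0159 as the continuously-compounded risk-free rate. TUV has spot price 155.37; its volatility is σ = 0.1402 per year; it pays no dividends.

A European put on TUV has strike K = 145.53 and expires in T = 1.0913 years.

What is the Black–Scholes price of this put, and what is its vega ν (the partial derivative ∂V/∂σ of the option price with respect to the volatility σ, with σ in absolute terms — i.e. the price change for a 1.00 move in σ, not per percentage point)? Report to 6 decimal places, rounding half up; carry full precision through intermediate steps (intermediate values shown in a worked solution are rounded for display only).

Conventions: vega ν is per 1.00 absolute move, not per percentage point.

σ√T = 0.1402·√1.0913 = 0.146460
d₁ = (ln(S/K) + (r+σ²/2)T) / (σ√T) = (ln(155.37/145.53) + (0.0159+0.1402²/2)·1.0913) / 0.146460 = (0.065427 + 0.028077) / 0.146460 = 0.638426
d₂ = d₁ − σ√T = 0.638426 − 0.146460 = 0.491966
e^{−rT} = 0.982798
N(−d₁) = 0.261598,  N(−d₂) = 0.311372
Put price V = K·e^{−rT}·N(−d₂) − S·N(−d₁) = 44.534448 − 40.644511 = 3.889937
φ(d₁) = (1/√(2π))·e^{−d₁²/2} = 0.325389
ν = S·φ(d₁)·√T = 52.813231

price = 3.889937
ν = 52.813231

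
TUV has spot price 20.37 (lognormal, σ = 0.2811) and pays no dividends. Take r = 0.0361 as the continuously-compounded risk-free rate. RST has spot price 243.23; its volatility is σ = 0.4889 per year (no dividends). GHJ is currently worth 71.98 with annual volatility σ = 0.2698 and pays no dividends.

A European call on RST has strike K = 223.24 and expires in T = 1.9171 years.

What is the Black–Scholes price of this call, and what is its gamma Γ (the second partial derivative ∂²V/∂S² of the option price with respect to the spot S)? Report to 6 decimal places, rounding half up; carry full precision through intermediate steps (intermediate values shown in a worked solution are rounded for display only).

σ√T = 0.4889·√1.9171 = 0.676928
d₁ = (ln(S/K) + (r+σ²/2)T) / (σ√T) = (ln(243.23/223.24) + (0.0361+0.4889²/2)·1.9171) / 0.676928 = (0.085760 + 0.298323) / 0.676928 = 0.567391
d₂ = d₁ − σ√T = 0.567391 − 0.676928 = -0.109537
e^{−rT} = 0.933133
N(d₁) = 0.714776,  N(d₂) = 0.456388
Call price V = S·N(d₁) − K·e^{−rT}·N(d₂) = 173.854932 − 95.071499 = 78.783433
φ(d₁) = (1/√(2π))·e^{−d₁²/2} = 0.339628
Γ = φ(d₁) / (S·σ·√T) = 0.002063

price = 78.783433
Γ = 0.002063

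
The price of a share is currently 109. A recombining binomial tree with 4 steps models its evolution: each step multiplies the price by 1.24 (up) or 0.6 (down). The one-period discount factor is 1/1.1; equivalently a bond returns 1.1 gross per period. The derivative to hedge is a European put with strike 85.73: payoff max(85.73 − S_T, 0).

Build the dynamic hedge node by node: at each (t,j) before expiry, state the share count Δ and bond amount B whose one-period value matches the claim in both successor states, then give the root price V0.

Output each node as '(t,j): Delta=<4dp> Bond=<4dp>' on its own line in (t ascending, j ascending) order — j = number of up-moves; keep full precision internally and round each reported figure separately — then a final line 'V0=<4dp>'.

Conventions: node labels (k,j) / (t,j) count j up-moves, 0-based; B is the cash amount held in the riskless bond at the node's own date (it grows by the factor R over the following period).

(0,0): Delta=-0.1489 Bond=20.6405
(1,0): Delta=-0.5304 Bond=47.6597
(1,1): Delta=-0.0972 Bond=15.7171
(2,0): Delta=-1.0000 Bond=70.8512
(2,1): Delta=-0.4668 Bond=47.2665
(2,2): Delta=-0.0471 Bond=8.8950
(3,0): Delta=-1.0000 Bond=77.9364
(3,1): Delta=-1.0000 Bond=77.9364
(3,2): Delta=-0.3946 Bond=44.7291
(3,3): Delta=0.0000 Bond=0.0000
V0=4.4146

Arbitrage-free pricing uses the up-move probability p* = (R−d)/(u−d) = 0.7813, discounting each step at R = 1.1.
Terminal payoffs: V(4,0)=71.6036, V(4,1)=56.5354, V(4,2)=25.3946, V(4,3)=0.0000, V(4,4)=0.0000
(3,0): S=23.5440. Δ = (V_up−V_dn)/(S_up−S_dn) = (56.5354−71.6036)/(29.1946−14.1264) = -1.0000. V = [p*·56.5354 + (1−p*)·71.6036]/1.1 = 54.3924. B = V − Δ·S = 77.9364.
(3,1): S=48.6576. Δ = (V_up−V_dn)/(S_up−S_dn) = (25.3946−56.5354)/(60.3354−29.1946) = -1.0000. V = [p*·25.3946 + (1−p*)·56.5354]/1.1 = 29.2788. B = V − Δ·S = 77.9364.
(3,2): S=100.5590. Δ = (V_up−V_dn)/(S_up−S_dn) = (0.0000−25.3946)/(124.6932−60.3354) = -0.3946. V = [p*·0.0000 + (1−p*)·25.3946]/1.1 = 5.0501. B = V − Δ·S = 44.7291.
(3,3): S=207.8220. Δ = (V_up−V_dn)/(S_up−S_dn) = (0.0000−0.0000)/(257.6993−124.6932) = 0.0000. V = [p*·0.0000 + (1−p*)·0.0000]/1.1 = 0.0000. B = V − Δ·S = 0.0000.
(2,0): S=39.2400. Δ = (V_up−V_dn)/(S_up−S_dn) = (29.2788−54.3924)/(48.6576−23.5440) = -1.0000. V = [p*·29.2788 + (1−p*)·54.3924]/1.1 = 31.6112. B = V − Δ·S = 70.8512.
(2,1): S=81.0960. Δ = (V_up−V_dn)/(S_up−S_dn) = (5.0501−29.2788)/(100.5590−48.6576) = -0.4668. V = [p*·5.0501 + (1−p*)·29.2788]/1.1 = 9.4092. B = V − Δ·S = 47.2665.
(2,2): S=167.5984. Δ = (V_up−V_dn)/(S_up−S_dn) = (0.0000−5.0501)/(207.8220−100.5590) = -0.0471. V = [p*·0.0000 + (1−p*)·5.0501]/1.1 = 1.0043. B = V − Δ·S = 8.8950.
(1,0): S=65.4000. Δ = (V_up−V_dn)/(S_up−S_dn) = (9.4092−31.6112)/(81.0960−39.2400) = -0.5304. V = [p*·9.4092 + (1−p*)·31.6112]/1.1 = 12.9690. B = V − Δ·S = 47.6597.
(1,1): S=135.1600. Δ = (V_up−V_dn)/(S_up−S_dn) = (1.0043−9.4092)/(167.5984−81.0960) = -0.0972. V = [p*·1.0043 + (1−p*)·9.4092]/1.1 = 2.5844. B = V − Δ·S = 15.7171.
(0,0): S=109.0000. Δ = (V_up−V_dn)/(S_up−S_dn) = (2.5844−12.9690)/(135.1600−65.4000) = -0.1489. V = [p*·2.5844 + (1−p*)·12.9690]/1.1 = 4.4146. B = V − Δ·S = 20.6405.
Check: Δ(0,0)·S0 + B(0,0) = 4.4146 = V0.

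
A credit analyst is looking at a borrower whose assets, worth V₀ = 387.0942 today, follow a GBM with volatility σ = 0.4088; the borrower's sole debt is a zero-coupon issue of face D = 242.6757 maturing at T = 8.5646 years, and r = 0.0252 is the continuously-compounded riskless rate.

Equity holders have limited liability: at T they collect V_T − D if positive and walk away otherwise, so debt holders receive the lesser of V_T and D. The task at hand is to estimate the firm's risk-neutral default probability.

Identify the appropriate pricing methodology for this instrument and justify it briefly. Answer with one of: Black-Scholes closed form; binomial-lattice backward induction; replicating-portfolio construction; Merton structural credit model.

framework: Merton structural credit model

Key observation: the question is about default risk generated by asset-value dynamics against a debt face of 242.6757 — the structural framework prices exactly that.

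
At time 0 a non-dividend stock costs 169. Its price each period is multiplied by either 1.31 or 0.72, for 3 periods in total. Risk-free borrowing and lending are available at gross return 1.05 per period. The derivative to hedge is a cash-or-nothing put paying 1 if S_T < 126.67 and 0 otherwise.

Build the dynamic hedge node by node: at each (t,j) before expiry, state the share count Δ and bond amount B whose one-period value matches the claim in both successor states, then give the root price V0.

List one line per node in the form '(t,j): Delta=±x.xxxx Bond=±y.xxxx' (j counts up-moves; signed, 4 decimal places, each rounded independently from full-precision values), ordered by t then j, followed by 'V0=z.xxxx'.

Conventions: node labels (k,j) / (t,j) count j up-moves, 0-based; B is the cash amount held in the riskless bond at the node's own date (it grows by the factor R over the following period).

(0,0): Delta=-0.0045 Bond=1.1133
(1,0): Delta=-0.0074 Bond=1.5261
(1,1): Delta=-0.0032 Bond=0.8875
(2,0): Delta=0.0000 Bond=0.9524
(2,1): Delta=-0.0106 Bond=2.1146
(2,2): Delta=0.0000 Bond=0.0000
V0=0.3554

No-arbitrage ⇒ martingale measure with p* = (R−d)/(u−d) = 0.5593.
At maturity the claim pays: V(3,0)=1.0000, V(3,1)=1.0000, V(3,2)=0.0000, V(3,3)=0.0000
  t=2,j=0: stock 87.6096 → up 114.7686 (V=1.0000), down 63.0789 (V=1.0000). Price 0.9524; hedge Δ=0.0000, bond B=0.9524.
  t=2,j=1: stock 159.4008 → up 208.8150 (V=0.0000), down 114.7686 (V=1.0000). Price 0.4197; hedge Δ=-0.0106, bond B=2.1146.
  t=2,j=2: stock 290.0209 → up 379.9274 (V=0.0000), down 208.8150 (V=0.0000). Price 0.0000; hedge Δ=0.0000, bond B=0.0000.
  t=1,j=0: stock 121.6800 → up 159.4008 (V=0.4197), down 87.6096 (V=0.9524). Price 0.6233; hedge Δ=-0.0074, bond B=1.5261.
  t=1,j=1: stock 221.3900 → up 290.0209 (V=0.0000), down 159.4008 (V=0.4197). Price 0.1761; hedge Δ=-0.0032, bond B=0.8875.
  t=0,j=0: stock 169.0000 → up 221.3900 (V=0.1761), down 121.6800 (V=0.6233). Price 0.3554; hedge Δ=-0.0045, bond B=1.1133.
Check: Δ(0,0)·S0 + B(0,0) = 0.3554 = V0.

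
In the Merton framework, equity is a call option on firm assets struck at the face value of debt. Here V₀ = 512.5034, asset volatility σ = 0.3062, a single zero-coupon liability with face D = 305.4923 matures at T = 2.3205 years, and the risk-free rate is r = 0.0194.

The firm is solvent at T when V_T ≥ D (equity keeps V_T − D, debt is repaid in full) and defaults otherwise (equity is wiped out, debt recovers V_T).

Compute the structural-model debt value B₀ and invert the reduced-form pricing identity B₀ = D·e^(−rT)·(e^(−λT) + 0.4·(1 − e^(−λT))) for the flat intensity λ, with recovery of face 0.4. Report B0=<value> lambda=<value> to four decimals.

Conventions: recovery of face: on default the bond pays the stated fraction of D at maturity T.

B0=282.2209 lambda=0.0249

Equity is a call on the firm's assets struck at D = 305.4923:
d₁ = [ln(V₀/D) + (r + σ²/2)T] / (σ√T)
   = [ln(512.5034/305.4923) + (0.0194 + 0.5·0.3062²)·2.3205] / (0.3062·√2.3205)
   = [0.517383 + 0.153801] / 0.466440 = 1.438949
d₂ = d₁ − σ√T = 1.438949 − 0.466440 = 0.972509
N(d₁) = 0.924918,  N(d₂) = 0.834601,  e^(−rT) = 0.955981
E₀ = V₀·N(d₁) − D·e^(−rT)·N(d₂)
   = 512.5034·0.924918 − 305.4923·0.955981·0.834601 = 230.282497
B₀ = V₀ − E₀ = 512.5034 − 230.282497 = 282.220903
e^(−λT) = (B₀·e^(rT)/D − 0.4)/(1 − 0.4) = (282.2209·1.046046/305.4923 − 0.4)/0.6 = 0.94393666
λ = −ln(0.94393666)/2.3205 = 0.024864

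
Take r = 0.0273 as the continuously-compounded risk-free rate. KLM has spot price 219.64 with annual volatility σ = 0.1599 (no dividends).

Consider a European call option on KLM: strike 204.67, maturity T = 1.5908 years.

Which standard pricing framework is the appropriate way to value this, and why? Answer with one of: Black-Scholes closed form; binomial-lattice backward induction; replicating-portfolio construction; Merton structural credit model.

Key observation: with KLM following a GBM at constant σ and r, the European call struck at 204.67 prices in closed form — nothing here needs a stepwise model or a balance sheet.

framework: Black-Scholes closed form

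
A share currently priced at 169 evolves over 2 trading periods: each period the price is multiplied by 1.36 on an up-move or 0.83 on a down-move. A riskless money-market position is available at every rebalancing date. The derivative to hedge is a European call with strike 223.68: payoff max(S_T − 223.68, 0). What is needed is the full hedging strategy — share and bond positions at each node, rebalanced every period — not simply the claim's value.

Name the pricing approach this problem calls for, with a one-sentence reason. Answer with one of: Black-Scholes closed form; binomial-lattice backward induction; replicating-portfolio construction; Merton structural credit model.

Key observation: a price alone would not answer the question — the per-node share/bond construction on the spot-169, 1.36/0.83 tree is required, and only the replicating-portfolio method yields it.

framework: replicating-portfolio construction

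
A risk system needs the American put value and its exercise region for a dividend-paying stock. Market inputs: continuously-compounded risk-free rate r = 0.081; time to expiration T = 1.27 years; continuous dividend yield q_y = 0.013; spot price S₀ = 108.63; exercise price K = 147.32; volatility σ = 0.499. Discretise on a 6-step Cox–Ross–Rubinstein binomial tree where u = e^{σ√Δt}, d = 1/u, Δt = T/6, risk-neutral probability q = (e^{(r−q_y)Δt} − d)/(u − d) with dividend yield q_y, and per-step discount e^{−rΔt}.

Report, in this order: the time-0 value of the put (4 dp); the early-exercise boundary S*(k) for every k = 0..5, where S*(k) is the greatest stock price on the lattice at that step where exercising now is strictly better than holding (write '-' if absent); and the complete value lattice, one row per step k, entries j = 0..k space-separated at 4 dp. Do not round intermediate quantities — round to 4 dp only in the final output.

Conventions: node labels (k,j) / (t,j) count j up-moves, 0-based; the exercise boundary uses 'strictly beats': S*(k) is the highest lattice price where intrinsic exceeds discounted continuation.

params: Δt=0.21167 u=1.25807 d=0.79487 q=0.47416 e^(-rΔt)=0.98300
t_6 payoffs: 119.9214 103.9554 78.6855 38.6900 0.0000 0.0000 0.0000
t_5: node(5,0) S=34.4692 payoff=112.8508 vs cont=110.4412 → 112.8508 [stop]  node(5,1) S=54.5555 payoff=92.7645 vs cont=90.4101 → 92.7645 [stop]  node(5,2) S=86.3468 payoff=60.9732 vs cont=58.7062 → 60.9732 [stop]  node(5,3) S=136.6638 payoff=10.6562 vs cont=19.9991 → 19.9991 [wait]  node(5,4) S=216.3021 payoff=0.0000 vs cont=0.0000 → 0.0000 [wait]  node(5,5) S=342.3482 payoff=0.0000 vs cont=0.0000 → 0.0000 [wait]  ⇒ S*(5)=86.3468
t_4: node(4,0) S=43.3646 payoff=103.9554 vs cont=101.5703 → 103.9554 [stop]  node(4,1) S=68.6345 payoff=78.6855 vs cont=76.3698 → 78.6855 [stop]  node(4,2) S=108.6300 payoff=38.6900 vs cont=40.8389 → 40.8389 [wait]  node(4,3) S=171.9322 payoff=0.0000 vs cont=10.3376 → 10.3376 [wait]  node(4,4) S=272.1225 payoff=0.0000 vs cont=0.0000 → 0.0000 [wait]  ⇒ S*(4)=68.6345
t_3: node(3,0) S=54.5555 payoff=92.7645 vs cont=90.4101 → 92.7645 [stop]  node(3,1) S=86.3468 payoff=60.9732 vs cont=59.7078 → 60.9732 [stop]  node(3,2) S=136.6638 payoff=10.6562 vs cont=25.9282 → 25.9282 [wait]  node(3,3) S=216.3021 payoff=0.0000 vs cont=5.3436 → 5.3436 [wait]  ⇒ S*(3)=86.3468
t_2: node(2,0) S=68.6345 payoff=78.6855 vs cont=76.3698 → 78.6855 [stop]  node(2,1) S=108.6300 payoff=38.6900 vs cont=43.6024 → 43.6024 [wait]  node(2,2) S=171.9322 payoff=0.0000 vs cont=15.8931 → 15.8931 [wait]  ⇒ S*(2)=68.6345
t_1: node(1,0) S=86.3468 payoff=60.9732 vs cont=60.9959 → 60.9959 [wait]  node(1,1) S=136.6638 payoff=10.6562 vs cont=29.9460 → 29.9460 [wait]  ⇒ S*(1)=-
t_0: node(0,0) S=108.6300 payoff=38.6900 vs cont=45.4868 → 45.4868 [wait]  ⇒ S*(0)=-

price = 45.4868
boundary = - - 68.6345 86.3468 68.6345 86.3468
tree:
45.4868
60.9959 29.9460
78.6855 43.6024 15.8931
92.7645 60.9732 25.9282 5.3436
103.9554 78.6855 40.8389 10.3376 0.0000
112.8508 92.7645 60.9732 19.9991 0.0000 0.0000
119.9214 103.9554 78.6855 38.6900 0.0000 0.0000 0.0000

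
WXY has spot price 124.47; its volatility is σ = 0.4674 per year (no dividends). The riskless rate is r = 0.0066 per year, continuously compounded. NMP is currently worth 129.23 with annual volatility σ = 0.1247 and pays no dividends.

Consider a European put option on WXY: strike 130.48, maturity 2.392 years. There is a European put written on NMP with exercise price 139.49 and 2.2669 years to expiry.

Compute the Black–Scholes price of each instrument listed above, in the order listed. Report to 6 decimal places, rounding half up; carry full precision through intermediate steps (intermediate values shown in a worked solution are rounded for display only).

price(WXY put K=130.48) = 37.704325
price(NMP put K=139.49) = 14.593265

[WXY put K=130.48]
σ√T = 0.4674·√2.392 = 0.722885
d₁ = (ln(S/K) + (r+σ²/2)T) / (σ√T) = (ln(124.47/130.48) + (0.0066+0.4674²/2)·2.392) / 0.722885 = (-0.047155 + 0.277069) / 0.722885 = 0.318050
d₂ = d₁ − σ√T = 0.318050 − 0.722885 = -0.404835
e^{−rT} = 0.984337
N(−d₁) = 0.375224,  N(−d₂) = 0.657201
price = K·e^{−rT}·N(−d₂) − S·N(−d₁) = 84.408407 − 46.704082 = 37.704325
[NMP put K=139.49]
σ√T = 0.1247·√2.2669 = 0.187751
d₁ = (ln(S/K) + (r+σ²/2)T) / (σ√T) = (ln(129.23/139.49) + (0.0066+0.1247²/2)·2.2669) / 0.187751 = (-0.076399 + 0.032587) / 0.187751 = -0.233353
d₂ = d₁ − σ√T = -0.233353 − 0.187751 = -0.421105
e^{−rT} = 0.985150
N(−d₁) = 0.592256,  N(−d₂) = 0.663161
price = K·e^{−rT}·N(−d₂) − S·N(−d₁) = 91.130570 − 76.537305 = 14.593265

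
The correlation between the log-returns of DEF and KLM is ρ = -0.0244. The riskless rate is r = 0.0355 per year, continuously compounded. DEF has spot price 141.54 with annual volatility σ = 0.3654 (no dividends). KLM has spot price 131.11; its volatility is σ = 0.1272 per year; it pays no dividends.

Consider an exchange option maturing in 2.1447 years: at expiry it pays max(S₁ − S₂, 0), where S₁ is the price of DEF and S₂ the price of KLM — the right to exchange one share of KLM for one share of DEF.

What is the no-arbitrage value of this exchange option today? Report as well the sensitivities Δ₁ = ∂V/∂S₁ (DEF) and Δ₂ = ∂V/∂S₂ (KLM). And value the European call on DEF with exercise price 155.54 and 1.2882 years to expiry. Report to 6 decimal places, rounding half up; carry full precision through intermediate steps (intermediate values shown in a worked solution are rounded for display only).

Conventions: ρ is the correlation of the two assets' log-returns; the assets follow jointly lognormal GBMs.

σ_eff = √(σ₁² + σ₂² − 2ρσ₁σ₂) = √(0.3654² + 0.1272² − 2·-0.0244·0.3654·0.1272) = 0.389827
d₁ = (ln(S₁/S₂) + (q₂ − q₁ + σ_eff²/2)T) / (σ_eff√T) = (ln(141.54/131.11) + (0.0 − 0.0 + 0.075983)·2.1447) / 0.570894 = 0.419527
d₂ = d₁ − σ_eff√T = 0.419527 − 0.570894 = -0.151366
N(d₁) = 0.662585,  N(d₂) = 0.439843
V = S₁·e^{−q₁T}·N(d₁) − S₂·e^{−q₂T}·N(d₂) = 93.782226 − 57.667860 = 36.114366
Δ₁ = e^{−q₁T}·N(d₁) = 0.662585;  Δ₂ = −e^{−q₂T}·N(d₂) = -0.439843
[vanilla: DEF call K=155.54]
σ√T = 0.3654·√1.2882 = 0.414725
d₁ = (ln(S/K) + (r+σ²/2)T) / (σ√T) = (ln(141.54/155.54) + (0.0355+0.3654²/2)·1.2882) / 0.414725 = (-0.094321 + 0.131730) / 0.414725 = 0.090202
d₂ = d₁ − σ√T = 0.090202 − 0.414725 = -0.324523
e^{−rT} = 0.955299
N(d₁) = 0.535937,  N(d₂) = 0.372771
price = S·N(d₁) − K·e^{−rT}·N(d₂) = 75.856462 − 55.388988 = 20.467474

exchange price = 36.114366
Δ1 = 0.662585
Δ2 = -0.439843
price(DEF call K=155.54) = 20.467474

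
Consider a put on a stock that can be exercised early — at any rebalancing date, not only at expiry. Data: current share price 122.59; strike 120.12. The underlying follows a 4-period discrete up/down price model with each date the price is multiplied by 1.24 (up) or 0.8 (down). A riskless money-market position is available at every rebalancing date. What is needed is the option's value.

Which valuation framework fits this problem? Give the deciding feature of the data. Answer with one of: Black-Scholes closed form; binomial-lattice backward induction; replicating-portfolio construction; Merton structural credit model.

Key observation: the put (strike 120.12 on spot 122.59) is American-style on a 4-step discrete price model, so the early-exercise decision at every node requires stepwise backward valuation — a closed form cannot price the exercise right.

framework: binomial-lattice backward induction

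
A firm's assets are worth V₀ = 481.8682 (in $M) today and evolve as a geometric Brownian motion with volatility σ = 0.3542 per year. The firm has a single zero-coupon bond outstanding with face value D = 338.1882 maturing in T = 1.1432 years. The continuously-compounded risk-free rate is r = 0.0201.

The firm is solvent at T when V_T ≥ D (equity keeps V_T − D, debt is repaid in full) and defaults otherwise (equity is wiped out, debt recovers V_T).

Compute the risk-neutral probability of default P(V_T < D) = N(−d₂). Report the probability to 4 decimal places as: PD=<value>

Apply the equity-as-call identities (strike 338.1882, horizon 1.1432 years):
d₁ = [ln(V₀/D) + (r + σ²/2)T] / (σ√T)
   = [ln(481.8682/338.1882) + (0.0201 + 0.5·0.3542²)·1.1432] / (0.3542·√1.1432)
   = [0.354068 + 0.094690] / 0.378713 = 1.184957
d₂ = d₁ − σ√T = 1.184957 − 0.378713 = 0.806244
risk-neutral PD = N(−d₂) = N(-0.806244) = 0.210051

PD=0.2101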